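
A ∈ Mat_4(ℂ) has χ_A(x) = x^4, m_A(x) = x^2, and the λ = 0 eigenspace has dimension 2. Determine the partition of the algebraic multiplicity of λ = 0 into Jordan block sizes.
Block sizes for λ = 0: [2, 2]

Step 1 — from the characteristic polynomial, algebraic multiplicity of λ = 0 is 4. From dim ker(A − (0)·I) = 2, there are exactly 2 Jordan blocks for λ = 0.
Step 2 — from the minimal polynomial, the factor (x − 0)^2 tells us the largest block for λ = 0 has size 2.
Step 3 — with total size 4, 2 blocks, and largest block 2, the block sizes (in nonincreasing order) are [2, 2].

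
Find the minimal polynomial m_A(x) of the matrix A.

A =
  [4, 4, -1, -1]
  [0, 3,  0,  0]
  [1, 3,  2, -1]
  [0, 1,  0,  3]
x^2 - 6*x + 9

The characteristic polynomial is χ_A(x) = (x - 3)^4, so the eigenvalues are known. The minimal polynomial is
  m_A(x) = Π_λ (x − λ)^{k_λ}
where k_λ is the size of the *largest* Jordan block for λ (equivalently, the smallest k with (A − λI)^k v = 0 for every generalised eigenvector v of λ).

  λ = 3: largest Jordan block has size 2, contributing (x − 3)^2

So m_A(x) = (x - 3)^2 = x^2 - 6*x + 9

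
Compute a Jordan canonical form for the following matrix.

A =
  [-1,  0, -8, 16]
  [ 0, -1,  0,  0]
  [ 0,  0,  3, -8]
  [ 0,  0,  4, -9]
J_1(-5) ⊕ J_1(-1) ⊕ J_1(-1) ⊕ J_1(-1)

The characteristic polynomial is
  det(x·I − A) = x^4 + 8*x^3 + 18*x^2 + 16*x + 5 = (x + 1)^3*(x + 5)

Eigenvalues and multiplicities (the geometric multiplicity of λ is n − rank(A − λI), which equals the number of Jordan blocks for λ):
  λ = -5: algebraic multiplicity = 1, geometric multiplicity = 1
  λ = -1: algebraic multiplicity = 3, geometric multiplicity = 3

Determining the block sizes for each eigenvalue:
  λ = -5: one block (gm = 1), so the single block has size am = 1 → block sizes [1]
  λ = -1: gm = am = 3, so every block has size 1 → block sizes [1, 1, 1]

Assembling the blocks gives a Jordan form
J =
  [-5,  0,  0,  0]
  [ 0, -1,  0,  0]
  [ 0,  0, -1,  0]
  [ 0,  0,  0, -1]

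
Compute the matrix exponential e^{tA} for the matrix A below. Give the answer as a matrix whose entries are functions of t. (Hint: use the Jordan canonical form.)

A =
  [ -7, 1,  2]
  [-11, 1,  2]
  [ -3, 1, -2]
e^{tA} =
  [-t*exp(-2*t) - exp(-2*t) + 2*exp(-4*t), t*exp(-2*t), -2*t*exp(-2*t) + 2*exp(-2*t) - 2*exp(-4*t)]
  [-3*t*exp(-2*t) - 4*exp(-2*t) + 4*exp(-4*t), 3*t*exp(-2*t) + exp(-2*t), -6*t*exp(-2*t) + 4*exp(-2*t) - 4*exp(-4*t)]
  [-t*exp(-2*t) - exp(-2*t) + exp(-4*t), t*exp(-2*t), -2*t*exp(-2*t) + 2*exp(-2*t) - exp(-4*t)]

Strategy: write A = P · J · P⁻¹ where J is a Jordan canonical form, so e^{tA} = P · e^{tJ} · P⁻¹, and e^{tJ} can be computed block-by-block.

A has Jordan form
J =
  [-4,  0,  0]
  [ 0, -2,  1]
  [ 0,  0, -2]
(up to reordering of blocks).

Per-block formulas:
  For a 2×2 Jordan block J_2(-2): exp(t · J_2(-2)) = e^(-2t)·(I + t·N), where N is the 2×2 nilpotent shift.
  For a 1×1 block at λ = -4: exp(t · [-4]) = [e^(-4t)].

After assembling e^{tJ} and conjugating by P, we get:

e^{tA} =
  [-t*exp(-2*t) - exp(-2*t) + 2*exp(-4*t), t*exp(-2*t), -2*t*exp(-2*t) + 2*exp(-2*t) - 2*exp(-4*t)]
  [-3*t*exp(-2*t) - 4*exp(-2*t) + 4*exp(-4*t), 3*t*exp(-2*t) + exp(-2*t), -6*t*exp(-2*t) + 4*exp(-2*t) - 4*exp(-4*t)]
  [-t*exp(-2*t) - exp(-2*t) + exp(-4*t), t*exp(-2*t), -2*t*exp(-2*t) + 2*exp(-2*t) - exp(-4*t)]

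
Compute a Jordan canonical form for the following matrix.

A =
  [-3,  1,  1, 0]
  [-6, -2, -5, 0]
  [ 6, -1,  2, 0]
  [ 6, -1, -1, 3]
J_2(-3) ⊕ J_1(3) ⊕ J_1(3)

The characteristic polynomial is
  det(x·I − A) = x^4 - 18*x^2 + 81 = (x - 3)^2*(x + 3)^2

Eigenvalues and multiplicities (the geometric multiplicity of λ is n − rank(A − λI), which equals the number of Jordan blocks for λ):
  λ = -3: algebraic multiplicity = 2, geometric multiplicity = 1
  λ = 3: algebraic multiplicity = 2, geometric multiplicity = 2

Determining the block sizes for each eigenvalue:
  λ = -3: one block (gm = 1), so the single block has size am = 2 → block sizes [2]
  λ = 3: gm = am = 2, so every block has size 1 → block sizes [1, 1]

Assembling the blocks gives a Jordan form
J =
  [-3,  1, 0, 0]
  [ 0, -3, 0, 0]
  [ 0,  0, 3, 0]
  [ 0,  0, 0, 3]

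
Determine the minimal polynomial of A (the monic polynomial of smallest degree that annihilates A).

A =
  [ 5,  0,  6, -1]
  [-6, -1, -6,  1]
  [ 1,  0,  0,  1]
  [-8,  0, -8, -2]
x^3 - 3*x^2 - 16*x - 12

The characteristic polynomial is χ_A(x) = (x - 6)*(x + 1)^2*(x + 2), so the eigenvalues are known. The minimal polynomial is
  m_A(x) = Π_λ (x − λ)^{k_λ}
where k_λ is the size of the *largest* Jordan block for λ (equivalently, the smallest k with (A − λI)^k v = 0 for every generalised eigenvector v of λ).

  λ = -2: largest Jordan block has size 1, contributing (x + 2)
  λ = -1: largest Jordan block has size 1, contributing (x + 1)
  λ = 6: largest Jordan block has size 1, contributing (x − 6)

So m_A(x) = (x - 6)*(x + 1)*(x + 2) = x^3 - 3*x^2 - 16*x - 12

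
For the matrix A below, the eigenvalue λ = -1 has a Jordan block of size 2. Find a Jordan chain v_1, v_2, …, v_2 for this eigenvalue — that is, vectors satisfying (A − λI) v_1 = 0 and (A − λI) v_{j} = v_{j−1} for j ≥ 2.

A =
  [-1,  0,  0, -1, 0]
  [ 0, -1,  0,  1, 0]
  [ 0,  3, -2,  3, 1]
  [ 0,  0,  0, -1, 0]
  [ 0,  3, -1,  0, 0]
A Jordan chain for λ = -1 of length 2:
v_1 = (0, 0, 3, 0, 3)ᵀ
v_2 = (0, 1, 0, 0, 0)ᵀ

Let N = A − (-1)·I. We want v_2 with N^2 v_2 = 0 but N^1 v_2 ≠ 0; then v_{j-1} := N · v_j for j = 2, …, 2.

Pick v_2 = (0, 1, 0, 0, 0)ᵀ.
Then v_1 = N · v_2 = (0, 0, 3, 0, 3)ᵀ.

Sanity check: (A − (-1)·I) v_1 = (0, 0, 0, 0, 0)ᵀ = 0. ✓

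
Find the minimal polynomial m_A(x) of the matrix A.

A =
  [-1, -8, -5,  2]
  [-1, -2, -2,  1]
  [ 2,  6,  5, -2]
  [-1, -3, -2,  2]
x^3 - 3*x^2 + 3*x - 1

The characteristic polynomial is χ_A(x) = (x - 1)^4, so the eigenvalues are known. The minimal polynomial is
  m_A(x) = Π_λ (x − λ)^{k_λ}
where k_λ is the size of the *largest* Jordan block for λ (equivalently, the smallest k with (A − λI)^k v = 0 for every generalised eigenvector v of λ).

  λ = 1: largest Jordan block has size 3, contributing (x − 1)^3

So m_A(x) = (x - 1)^3 = x^3 - 3*x^2 + 3*x - 1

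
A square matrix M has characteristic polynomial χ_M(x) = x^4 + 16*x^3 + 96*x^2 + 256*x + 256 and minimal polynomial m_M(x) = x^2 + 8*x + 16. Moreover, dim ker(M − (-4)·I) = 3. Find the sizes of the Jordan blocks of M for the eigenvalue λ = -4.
Block sizes for λ = -4: [2, 1, 1]

Step 1 — from the characteristic polynomial, algebraic multiplicity of λ = -4 is 4. From dim ker(M − (-4)·I) = 3, there are exactly 3 Jordan blocks for λ = -4.
Step 2 — from the minimal polynomial, the factor (x + 4)^2 tells us the largest block for λ = -4 has size 2.
Step 3 — with total size 4, 3 blocks, and largest block 2, the block sizes (in nonincreasing order) are [2, 1, 1].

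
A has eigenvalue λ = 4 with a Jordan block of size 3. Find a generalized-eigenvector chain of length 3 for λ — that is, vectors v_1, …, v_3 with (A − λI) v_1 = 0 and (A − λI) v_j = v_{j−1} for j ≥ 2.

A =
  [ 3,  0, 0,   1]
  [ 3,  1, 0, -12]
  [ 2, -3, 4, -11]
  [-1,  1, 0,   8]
A Jordan chain for λ = 4 of length 3:
v_1 = (1, -3, -2, 1)ᵀ
v_2 = (0, -3, -3, 1)ᵀ
v_3 = (0, 1, 0, 0)ᵀ

Let N = A − (4)·I. We want v_3 with N^3 v_3 = 0 but N^2 v_3 ≠ 0; then v_{j-1} := N · v_j for j = 3, …, 2.

Pick v_3 = (0, 1, 0, 0)ᵀ.
Then v_2 = N · v_3 = (0, -3, -3, 1)ᵀ.
Then v_1 = N · v_2 = (1, -3, -2, 1)ᵀ.

Sanity check: (A − (4)·I) v_1 = (0, 0, 0, 0)ᵀ = 0. ✓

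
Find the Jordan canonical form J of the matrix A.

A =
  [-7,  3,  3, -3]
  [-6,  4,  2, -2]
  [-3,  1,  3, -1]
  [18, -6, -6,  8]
J_2(2) ⊕ J_1(2) ⊕ J_1(2)

The characteristic polynomial is
  det(x·I − A) = x^4 - 8*x^3 + 24*x^2 - 32*x + 16 = (x - 2)^4

Eigenvalues and multiplicities (the geometric multiplicity of λ is n − rank(A − λI), which equals the number of Jordan blocks for λ):
  λ = 2: algebraic multiplicity = 4, geometric multiplicity = 3

Determining the block sizes for each eigenvalue:
  λ = 2: 3 blocks summing to 4 forces exactly one block of size 2 and the rest size 1 → block sizes [2, 1, 1]

Assembling the blocks gives a Jordan form
J =
  [2, 1, 0, 0]
  [0, 2, 0, 0]
  [0, 0, 2, 0]
  [0, 0, 0, 2]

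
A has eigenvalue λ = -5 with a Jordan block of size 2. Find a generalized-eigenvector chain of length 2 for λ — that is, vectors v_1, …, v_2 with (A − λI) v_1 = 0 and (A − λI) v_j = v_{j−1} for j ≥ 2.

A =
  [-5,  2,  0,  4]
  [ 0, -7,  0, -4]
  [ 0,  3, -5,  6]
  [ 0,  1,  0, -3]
A Jordan chain for λ = -5 of length 2:
v_1 = (2, -2, 3, 1)ᵀ
v_2 = (0, 1, 0, 0)ᵀ

Let N = A − (-5)·I. We want v_2 with N^2 v_2 = 0 but N^1 v_2 ≠ 0; then v_{j-1} := N · v_j for j = 2, …, 2.

Pick v_2 = (0, 1, 0, 0)ᵀ.
Then v_1 = N · v_2 = (2, -2, 3, 1)ᵀ.

Sanity check: (A − (-5)·I) v_1 = (0, 0, 0, 0)ᵀ = 0. ✓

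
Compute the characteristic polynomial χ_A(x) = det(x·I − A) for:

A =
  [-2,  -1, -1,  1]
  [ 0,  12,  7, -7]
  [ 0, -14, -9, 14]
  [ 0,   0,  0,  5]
x^4 - 6*x^3 - 11*x^2 + 60*x + 100

Expanding det(x·I − A) (e.g. by cofactor expansion or by noting that A is similar to its Jordan form J, which has the same characteristic polynomial as A) gives
  χ_A(x) = x^4 - 6*x^3 - 11*x^2 + 60*x + 100
which factors as (x - 5)^2*(x + 2)^2. The eigenvalues (with algebraic multiplicities) are λ = -2 with multiplicity 2, λ = 5 with multiplicity 2.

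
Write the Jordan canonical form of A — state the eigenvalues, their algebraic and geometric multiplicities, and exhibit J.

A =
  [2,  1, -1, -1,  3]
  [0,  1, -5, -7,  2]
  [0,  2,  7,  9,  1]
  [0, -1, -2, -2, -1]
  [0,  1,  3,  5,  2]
J_3(2) ⊕ J_2(2)

The characteristic polynomial is
  det(x·I − A) = x^5 - 10*x^4 + 40*x^3 - 80*x^2 + 80*x - 32 = (x - 2)^5

Eigenvalues and multiplicities (the geometric multiplicity of λ is n − rank(A − λI), which equals the number of Jordan blocks for λ):
  λ = 2: algebraic multiplicity = 5, geometric multiplicity = 2

Determining the block sizes for each eigenvalue:
  λ = 2: with am = 5 and gm = 2, the partition is not yet determined (e.g. several partitions of 5 into 2 parts exist). Let N = A − (2)·I. Computing rank(N^1) = 3, rank(N^2) = 1, rank(N^3) = 0; the number of blocks of size ≥ j is rank(N^{j−1}) − rank(N^j), giving [2, 2, 1]. So we have 1 block(s) of size 3, 1 block(s) of size 2 → block sizes [3, 2]

Assembling the blocks gives a Jordan form
J =
  [2, 1, 0, 0, 0]
  [0, 2, 1, 0, 0]
  [0, 0, 2, 0, 0]
  [0, 0, 0, 2, 1]
  [0, 0, 0, 0, 2]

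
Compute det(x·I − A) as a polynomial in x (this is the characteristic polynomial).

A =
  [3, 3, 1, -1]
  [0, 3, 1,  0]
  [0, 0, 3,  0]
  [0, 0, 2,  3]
x^4 - 12*x^3 + 54*x^2 - 108*x + 81

Expanding det(x·I − A) (e.g. by cofactor expansion or by noting that A is similar to its Jordan form J, which has the same characteristic polynomial as A) gives
  χ_A(x) = x^4 - 12*x^3 + 54*x^2 - 108*x + 81
which factors as (x - 3)^4. The eigenvalues (with algebraic multiplicities) are λ = 3 with multiplicity 4.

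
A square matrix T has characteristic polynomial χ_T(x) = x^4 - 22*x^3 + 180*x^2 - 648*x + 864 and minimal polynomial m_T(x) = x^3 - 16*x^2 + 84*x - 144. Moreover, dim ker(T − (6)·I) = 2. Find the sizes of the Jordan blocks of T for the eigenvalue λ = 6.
Block sizes for λ = 6: [2, 1]

Step 1 — from the characteristic polynomial, algebraic multiplicity of λ = 6 is 3. From dim ker(T − (6)·I) = 2, there are exactly 2 Jordan blocks for λ = 6.
Step 2 — from the minimal polynomial, the factor (x − 6)^2 tells us the largest block for λ = 6 has size 2.
Step 3 — with total size 3, 2 blocks, and largest block 2, the block sizes (in nonincreasing order) are [2, 1].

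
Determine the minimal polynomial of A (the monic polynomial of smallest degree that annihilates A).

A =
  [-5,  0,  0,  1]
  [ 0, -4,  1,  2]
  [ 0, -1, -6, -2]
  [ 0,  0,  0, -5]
x^2 + 10*x + 25

The characteristic polynomial is χ_A(x) = (x + 5)^4, so the eigenvalues are known. The minimal polynomial is
  m_A(x) = Π_λ (x − λ)^{k_λ}
where k_λ is the size of the *largest* Jordan block for λ (equivalently, the smallest k with (A − λI)^k v = 0 for every generalised eigenvector v of λ).

  λ = -5: largest Jordan block has size 2, contributing (x + 5)^2

So m_A(x) = (x + 5)^2 = x^2 + 10*x + 25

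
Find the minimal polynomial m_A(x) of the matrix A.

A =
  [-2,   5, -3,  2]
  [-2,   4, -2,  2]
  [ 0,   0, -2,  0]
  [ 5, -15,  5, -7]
x^3 + 5*x^2 + 8*x + 4

The characteristic polynomial is χ_A(x) = (x + 1)*(x + 2)^3, so the eigenvalues are known. The minimal polynomial is
  m_A(x) = Π_λ (x − λ)^{k_λ}
where k_λ is the size of the *largest* Jordan block for λ (equivalently, the smallest k with (A − λI)^k v = 0 for every generalised eigenvector v of λ).

  λ = -2: largest Jordan block has size 2, contributing (x + 2)^2
  λ = -1: largest Jordan block has size 1, contributing (x + 1)

So m_A(x) = (x + 1)*(x + 2)^2 = x^3 + 5*x^2 + 8*x + 4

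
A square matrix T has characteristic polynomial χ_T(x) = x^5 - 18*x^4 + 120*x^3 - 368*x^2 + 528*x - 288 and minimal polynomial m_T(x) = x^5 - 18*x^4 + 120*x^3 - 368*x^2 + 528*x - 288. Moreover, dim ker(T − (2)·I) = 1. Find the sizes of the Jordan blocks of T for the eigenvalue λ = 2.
Block sizes for λ = 2: [3]

Step 1 — from the characteristic polynomial, algebraic multiplicity of λ = 2 is 3. From dim ker(T − (2)·I) = 1, there are exactly 1 Jordan blocks for λ = 2.
Step 2 — from the minimal polynomial, the factor (x − 2)^3 tells us the largest block for λ = 2 has size 3.
Step 3 — with total size 3, 1 blocks, and largest block 3, the block sizes (in nonincreasing order) are [3].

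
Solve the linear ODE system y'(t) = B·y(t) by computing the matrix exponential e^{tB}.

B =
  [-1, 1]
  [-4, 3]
e^{tB} =
  [-2*t*exp(t) + exp(t), t*exp(t)]
  [-4*t*exp(t), 2*t*exp(t) + exp(t)]

Strategy: write B = P · J · P⁻¹ where J is a Jordan canonical form, so e^{tB} = P · e^{tJ} · P⁻¹, and e^{tJ} can be computed block-by-block.

B has Jordan form
J =
  [1, 1]
  [0, 1]
(up to reordering of blocks).

Per-block formulas:
  For a 2×2 Jordan block J_2(1): exp(t · J_2(1)) = e^(1t)·(I + t·N), where N is the 2×2 nilpotent shift.

After assembling e^{tJ} and conjugating by P, we get:

e^{tB} =
  [-2*t*exp(t) + exp(t), t*exp(t)]
  [-4*t*exp(t), 2*t*exp(t) + exp(t)]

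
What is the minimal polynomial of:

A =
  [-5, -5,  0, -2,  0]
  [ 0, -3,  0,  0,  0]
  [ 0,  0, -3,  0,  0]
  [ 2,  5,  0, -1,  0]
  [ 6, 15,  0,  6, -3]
x^2 + 6*x + 9

The characteristic polynomial is χ_A(x) = (x + 3)^5, so the eigenvalues are known. The minimal polynomial is
  m_A(x) = Π_λ (x − λ)^{k_λ}
where k_λ is the size of the *largest* Jordan block for λ (equivalently, the smallest k with (A − λI)^k v = 0 for every generalised eigenvector v of λ).

  λ = -3: largest Jordan block has size 2, contributing (x + 3)^2

So m_A(x) = (x + 3)^2 = x^2 + 6*x + 9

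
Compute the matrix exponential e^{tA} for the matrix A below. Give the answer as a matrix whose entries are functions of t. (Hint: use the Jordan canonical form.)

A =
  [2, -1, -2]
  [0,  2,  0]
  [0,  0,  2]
e^{tA} =
  [exp(2*t), -t*exp(2*t), -2*t*exp(2*t)]
  [0, exp(2*t), 0]
  [0, 0, exp(2*t)]

Strategy: write A = P · J · P⁻¹ where J is a Jordan canonical form, so e^{tA} = P · e^{tJ} · P⁻¹, and e^{tJ} can be computed block-by-block.

A has Jordan form
J =
  [2, 1, 0]
  [0, 2, 0]
  [0, 0, 2]
(up to reordering of blocks).

Per-block formulas:
  For a 1×1 block at λ = 2: exp(t · [2]) = [e^(2t)].
  For a 2×2 Jordan block J_2(2): exp(t · J_2(2)) = e^(2t)·(I + t·N), where N is the 2×2 nilpotent shift.

After assembling e^{tJ} and conjugating by P, we get:

e^{tA} =
  [exp(2*t), -t*exp(2*t), -2*t*exp(2*t)]
  [0, exp(2*t), 0]
  [0, 0, exp(2*t)]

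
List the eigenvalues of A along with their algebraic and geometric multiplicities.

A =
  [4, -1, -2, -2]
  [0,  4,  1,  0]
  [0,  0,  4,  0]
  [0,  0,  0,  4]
λ = 4: alg = 4, geom = 2

Step 1 — factor the characteristic polynomial to read off the algebraic multiplicities:
  χ_A(x) = (x - 4)^4

Step 2 — compute geometric multiplicities via the rank-nullity identity g(λ) = n − rank(A − λI):
  rank(A − (4)·I) = 2, so dim ker(A − (4)·I) = n − 2 = 2

Summary:
  λ = 4: algebraic multiplicity = 4, geometric multiplicity = 2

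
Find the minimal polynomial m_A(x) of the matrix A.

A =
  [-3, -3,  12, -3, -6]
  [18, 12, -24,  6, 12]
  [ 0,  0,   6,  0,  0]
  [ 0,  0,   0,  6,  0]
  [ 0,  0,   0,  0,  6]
x^2 - 9*x + 18

The characteristic polynomial is χ_A(x) = (x - 6)^4*(x - 3), so the eigenvalues are known. The minimal polynomial is
  m_A(x) = Π_λ (x − λ)^{k_λ}
where k_λ is the size of the *largest* Jordan block for λ (equivalently, the smallest k with (A − λI)^k v = 0 for every generalised eigenvector v of λ).

  λ = 3: largest Jordan block has size 1, contributing (x − 3)
  λ = 6: largest Jordan block has size 1, contributing (x − 6)

So m_A(x) = (x - 6)*(x - 3) = x^2 - 9*x + 18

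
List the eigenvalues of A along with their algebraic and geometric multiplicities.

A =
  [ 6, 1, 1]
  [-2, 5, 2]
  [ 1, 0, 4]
λ = 5: alg = 3, geom = 1

Step 1 — factor the characteristic polynomial to read off the algebraic multiplicities:
  χ_A(x) = (x - 5)^3

Step 2 — compute geometric multiplicities via the rank-nullity identity g(λ) = n − rank(A − λI):
  rank(A − (5)·I) = 2, so dim ker(A − (5)·I) = n − 2 = 1

Summary:
  λ = 5: algebraic multiplicity = 3, geometric multiplicity = 1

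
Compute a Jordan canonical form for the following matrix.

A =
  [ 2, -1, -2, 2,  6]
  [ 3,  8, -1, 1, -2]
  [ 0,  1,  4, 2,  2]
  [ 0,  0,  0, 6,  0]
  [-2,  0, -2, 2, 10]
J_3(6) ⊕ J_1(6) ⊕ J_1(6)

The characteristic polynomial is
  det(x·I − A) = x^5 - 30*x^4 + 360*x^3 - 2160*x^2 + 6480*x - 7776 = (x - 6)^5

Eigenvalues and multiplicities (the geometric multiplicity of λ is n − rank(A − λI), which equals the number of Jordan blocks for λ):
  λ = 6: algebraic multiplicity = 5, geometric multiplicity = 3

Determining the block sizes for each eigenvalue:
  λ = 6: with am = 5 and gm = 3, the partition is not yet determined (e.g. several partitions of 5 into 3 parts exist). Let N = A − (6)·I. Computing rank(N^1) = 2, rank(N^2) = 1, rank(N^3) = 0; the number of blocks of size ≥ j is rank(N^{j−1}) − rank(N^j), giving [3, 1, 1]. So we have 1 block(s) of size 3, 2 block(s) of size 1 → block sizes [3, 1, 1]

Assembling the blocks gives a Jordan form
J =
  [6, 1, 0, 0, 0]
  [0, 6, 1, 0, 0]
  [0, 0, 6, 0, 0]
  [0, 0, 0, 6, 0]
  [0, 0, 0, 0, 6]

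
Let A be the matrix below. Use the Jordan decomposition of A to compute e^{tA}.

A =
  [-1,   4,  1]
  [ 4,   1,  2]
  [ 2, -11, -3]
e^{tA} =
  [9*t^2*exp(-t) + exp(-t), -3*t^2*exp(-t)/2 + 4*t*exp(-t), 3*t^2*exp(-t) + t*exp(-t)]
  [6*t^2*exp(-t) + 4*t*exp(-t), -t^2*exp(-t) + 2*t*exp(-t) + exp(-t), 2*t^2*exp(-t) + 2*t*exp(-t)]
  [-24*t^2*exp(-t) + 2*t*exp(-t), 4*t^2*exp(-t) - 11*t*exp(-t), -8*t^2*exp(-t) - 2*t*exp(-t) + exp(-t)]

Strategy: write A = P · J · P⁻¹ where J is a Jordan canonical form, so e^{tA} = P · e^{tJ} · P⁻¹, and e^{tJ} can be computed block-by-block.

A has Jordan form
J =
  [-1,  1,  0]
  [ 0, -1,  1]
  [ 0,  0, -1]
(up to reordering of blocks).

Per-block formulas:
  For a 3×3 Jordan block J_3(-1): exp(t · J_3(-1)) = e^(-1t)·(I + t·N + (t^2/2)·N^2), where N is the 3×3 nilpotent shift.

After assembling e^{tJ} and conjugating by P, we get:

e^{tA} =
  [9*t^2*exp(-t) + exp(-t), -3*t^2*exp(-t)/2 + 4*t*exp(-t), 3*t^2*exp(-t) + t*exp(-t)]
  [6*t^2*exp(-t) + 4*t*exp(-t), -t^2*exp(-t) + 2*t*exp(-t) + exp(-t), 2*t^2*exp(-t) + 2*t*exp(-t)]
  [-24*t^2*exp(-t) + 2*t*exp(-t), 4*t^2*exp(-t) - 11*t*exp(-t), -8*t^2*exp(-t) - 2*t*exp(-t) + exp(-t)]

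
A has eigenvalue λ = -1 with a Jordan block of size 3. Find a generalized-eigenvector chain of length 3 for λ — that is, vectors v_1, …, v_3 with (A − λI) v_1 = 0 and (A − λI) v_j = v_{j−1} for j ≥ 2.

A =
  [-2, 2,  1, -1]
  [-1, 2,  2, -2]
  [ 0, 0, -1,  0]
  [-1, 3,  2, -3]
A Jordan chain for λ = -1 of length 3:
v_1 = (1, 1, 0, 1)ᵀ
v_2 = (2, 3, 0, 3)ᵀ
v_3 = (0, 1, 0, 0)ᵀ

Let N = A − (-1)·I. We want v_3 with N^3 v_3 = 0 but N^2 v_3 ≠ 0; then v_{j-1} := N · v_j for j = 3, …, 2.

Pick v_3 = (0, 1, 0, 0)ᵀ.
Then v_2 = N · v_3 = (2, 3, 0, 3)ᵀ.
Then v_1 = N · v_2 = (1, 1, 0, 1)ᵀ.

Sanity check: (A − (-1)·I) v_1 = (0, 0, 0, 0)ᵀ = 0. ✓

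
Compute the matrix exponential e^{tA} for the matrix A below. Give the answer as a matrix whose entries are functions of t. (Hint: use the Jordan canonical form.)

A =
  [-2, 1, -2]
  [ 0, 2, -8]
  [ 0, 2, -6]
e^{tA} =
  [exp(-2*t), t*exp(-2*t), -2*t*exp(-2*t)]
  [0, 4*t*exp(-2*t) + exp(-2*t), -8*t*exp(-2*t)]
  [0, 2*t*exp(-2*t), -4*t*exp(-2*t) + exp(-2*t)]

Strategy: write A = P · J · P⁻¹ where J is a Jordan canonical form, so e^{tA} = P · e^{tJ} · P⁻¹, and e^{tJ} can be computed block-by-block.

A has Jordan form
J =
  [-2,  1,  0]
  [ 0, -2,  0]
  [ 0,  0, -2]
(up to reordering of blocks).

Per-block formulas:
  For a 1×1 block at λ = -2: exp(t · [-2]) = [e^(-2t)].
  For a 2×2 Jordan block J_2(-2): exp(t · J_2(-2)) = e^(-2t)·(I + t·N), where N is the 2×2 nilpotent shift.

After assembling e^{tJ} and conjugating by P, we get:

e^{tA} =
  [exp(-2*t), t*exp(-2*t), -2*t*exp(-2*t)]
  [0, 4*t*exp(-2*t) + exp(-2*t), -8*t*exp(-2*t)]
  [0, 2*t*exp(-2*t), -4*t*exp(-2*t) + exp(-2*t)]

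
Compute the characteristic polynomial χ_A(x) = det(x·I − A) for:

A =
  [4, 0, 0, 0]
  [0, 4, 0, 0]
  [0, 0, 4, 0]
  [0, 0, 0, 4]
x^4 - 16*x^3 + 96*x^2 - 256*x + 256

Expanding det(x·I − A) (e.g. by cofactor expansion or by noting that A is similar to its Jordan form J, which has the same characteristic polynomial as A) gives
  χ_A(x) = x^4 - 16*x^3 + 96*x^2 - 256*x + 256
which factors as (x - 4)^4. The eigenvalues (with algebraic multiplicities) are λ = 4 with multiplicity 4.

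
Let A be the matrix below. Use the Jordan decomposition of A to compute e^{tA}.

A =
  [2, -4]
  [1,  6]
e^{tA} =
  [-2*t*exp(4*t) + exp(4*t), -4*t*exp(4*t)]
  [t*exp(4*t), 2*t*exp(4*t) + exp(4*t)]

Strategy: write A = P · J · P⁻¹ where J is a Jordan canonical form, so e^{tA} = P · e^{tJ} · P⁻¹, and e^{tJ} can be computed block-by-block.

A has Jordan form
J =
  [4, 1]
  [0, 4]
(up to reordering of blocks).

Per-block formulas:
  For a 2×2 Jordan block J_2(4): exp(t · J_2(4)) = e^(4t)·(I + t·N), where N is the 2×2 nilpotent shift.

After assembling e^{tJ} and conjugating by P, we get:

e^{tA} =
  [-2*t*exp(4*t) + exp(4*t), -4*t*exp(4*t)]
  [t*exp(4*t), 2*t*exp(4*t) + exp(4*t)]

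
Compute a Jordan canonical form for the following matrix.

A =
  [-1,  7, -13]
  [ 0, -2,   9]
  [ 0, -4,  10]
J_1(-1) ⊕ J_2(4)

The characteristic polynomial is
  det(x·I − A) = x^3 - 7*x^2 + 8*x + 16 = (x - 4)^2*(x + 1)

Eigenvalues and multiplicities (the geometric multiplicity of λ is n − rank(A − λI), which equals the number of Jordan blocks for λ):
  λ = -1: algebraic multiplicity = 1, geometric multiplicity = 1
  λ = 4: algebraic multiplicity = 2, geometric multiplicity = 1

Determining the block sizes for each eigenvalue:
  λ = -1: one block (gm = 1), so the single block has size am = 1 → block sizes [1]
  λ = 4: one block (gm = 1), so the single block has size am = 2 → block sizes [2]

Assembling the blocks gives a Jordan form
J =
  [-1, 0, 0]
  [ 0, 4, 1]
  [ 0, 0, 4]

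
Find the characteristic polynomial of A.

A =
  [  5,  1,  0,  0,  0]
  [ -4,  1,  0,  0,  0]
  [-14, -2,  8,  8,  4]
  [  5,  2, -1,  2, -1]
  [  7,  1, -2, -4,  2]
x^5 - 18*x^4 + 129*x^3 - 460*x^2 + 816*x - 576

Expanding det(x·I − A) (e.g. by cofactor expansion or by noting that A is similar to its Jordan form J, which has the same characteristic polynomial as A) gives
  χ_A(x) = x^5 - 18*x^4 + 129*x^3 - 460*x^2 + 816*x - 576
which factors as (x - 4)^3*(x - 3)^2. The eigenvalues (with algebraic multiplicities) are λ = 3 with multiplicity 2, λ = 4 with multiplicity 3.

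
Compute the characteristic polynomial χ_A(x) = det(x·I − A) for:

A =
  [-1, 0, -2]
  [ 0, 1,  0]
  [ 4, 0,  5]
x^3 - 5*x^2 + 7*x - 3

Expanding det(x·I − A) (e.g. by cofactor expansion or by noting that A is similar to its Jordan form J, which has the same characteristic polynomial as A) gives
  χ_A(x) = x^3 - 5*x^2 + 7*x - 3
which factors as (x - 3)*(x - 1)^2. The eigenvalues (with algebraic multiplicities) are λ = 1 with multiplicity 2, λ = 3 with multiplicity 1.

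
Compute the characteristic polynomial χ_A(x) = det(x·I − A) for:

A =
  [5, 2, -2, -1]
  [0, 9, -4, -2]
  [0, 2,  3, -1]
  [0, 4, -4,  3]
x^4 - 20*x^3 + 150*x^2 - 500*x + 625

Expanding det(x·I − A) (e.g. by cofactor expansion or by noting that A is similar to its Jordan form J, which has the same characteristic polynomial as A) gives
  χ_A(x) = x^4 - 20*x^3 + 150*x^2 - 500*x + 625
which factors as (x - 5)^4. The eigenvalues (with algebraic multiplicities) are λ = 5 with multiplicity 4.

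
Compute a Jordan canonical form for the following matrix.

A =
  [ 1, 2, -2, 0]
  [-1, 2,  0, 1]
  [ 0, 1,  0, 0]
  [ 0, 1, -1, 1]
J_3(1) ⊕ J_1(1)

The characteristic polynomial is
  det(x·I − A) = x^4 - 4*x^3 + 6*x^2 - 4*x + 1 = (x - 1)^4

Eigenvalues and multiplicities (the geometric multiplicity of λ is n − rank(A − λI), which equals the number of Jordan blocks for λ):
  λ = 1: algebraic multiplicity = 4, geometric multiplicity = 2

Determining the block sizes for each eigenvalue:
  λ = 1: with am = 4 and gm = 2, the partition is not yet determined (e.g. several partitions of 4 into 2 parts exist). Let N = A − (1)·I. Computing rank(N^1) = 2, rank(N^2) = 1, rank(N^3) = 0; the number of blocks of size ≥ j is rank(N^{j−1}) − rank(N^j), giving [2, 1, 1]. So we have 1 block(s) of size 3, 1 block(s) of size 1 → block sizes [3, 1]

Assembling the blocks gives a Jordan form
J =
  [1, 1, 0, 0]
  [0, 1, 1, 0]
  [0, 0, 1, 0]
  [0, 0, 0, 1]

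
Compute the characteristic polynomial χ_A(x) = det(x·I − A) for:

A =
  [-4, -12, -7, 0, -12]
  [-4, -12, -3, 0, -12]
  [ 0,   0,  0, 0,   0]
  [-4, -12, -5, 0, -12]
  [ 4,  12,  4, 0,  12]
x^5 + 4*x^4

Expanding det(x·I − A) (e.g. by cofactor expansion or by noting that A is similar to its Jordan form J, which has the same characteristic polynomial as A) gives
  χ_A(x) = x^5 + 4*x^4
which factors as x^4*(x + 4). The eigenvalues (with algebraic multiplicities) are λ = -4 with multiplicity 1, λ = 0 with multiplicity 4.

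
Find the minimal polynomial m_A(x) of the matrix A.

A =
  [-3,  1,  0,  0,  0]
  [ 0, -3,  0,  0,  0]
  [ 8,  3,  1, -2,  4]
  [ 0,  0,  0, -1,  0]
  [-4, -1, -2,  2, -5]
x^3 + 7*x^2 + 15*x + 9

The characteristic polynomial is χ_A(x) = (x + 1)^2*(x + 3)^3, so the eigenvalues are known. The minimal polynomial is
  m_A(x) = Π_λ (x − λ)^{k_λ}
where k_λ is the size of the *largest* Jordan block for λ (equivalently, the smallest k with (A − λI)^k v = 0 for every generalised eigenvector v of λ).

  λ = -3: largest Jordan block has size 2, contributing (x + 3)^2
  λ = -1: largest Jordan block has size 1, contributing (x + 1)

So m_A(x) = (x + 1)*(x + 3)^2 = x^3 + 7*x^2 + 15*x + 9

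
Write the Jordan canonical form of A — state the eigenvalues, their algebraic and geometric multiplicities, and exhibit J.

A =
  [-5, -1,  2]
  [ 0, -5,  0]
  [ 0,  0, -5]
J_2(-5) ⊕ J_1(-5)

The characteristic polynomial is
  det(x·I − A) = x^3 + 15*x^2 + 75*x + 125 = (x + 5)^3

Eigenvalues and multiplicities (the geometric multiplicity of λ is n − rank(A − λI), which equals the number of Jordan blocks for λ):
  λ = -5: algebraic multiplicity = 3, geometric multiplicity = 2

Determining the block sizes for each eigenvalue:
  λ = -5: 2 blocks summing to 3 forces exactly one block of size 2 and the rest size 1 → block sizes [2, 1]

Assembling the blocks gives a Jordan form
J =
  [-5,  1,  0]
  [ 0, -5,  0]
  [ 0,  0, -5]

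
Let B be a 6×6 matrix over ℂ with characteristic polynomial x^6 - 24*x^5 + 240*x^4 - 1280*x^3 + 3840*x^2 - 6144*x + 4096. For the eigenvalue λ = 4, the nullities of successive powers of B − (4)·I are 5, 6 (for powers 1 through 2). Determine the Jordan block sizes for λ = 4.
Block sizes for λ = 4: [2, 1, 1, 1, 1]

From the dimensions of kernels of powers, the number of Jordan blocks of size at least j is d_j − d_{j−1} where d_j = dim ker(N^j) (with d_0 = 0). Computing the differences gives [5, 1].
The number of blocks of size exactly k is (#blocks of size ≥ k) − (#blocks of size ≥ k + 1), so the partition is: 4 block(s) of size 1, 1 block(s) of size 2.
In nonincreasing order the block sizes are [2, 1, 1, 1, 1].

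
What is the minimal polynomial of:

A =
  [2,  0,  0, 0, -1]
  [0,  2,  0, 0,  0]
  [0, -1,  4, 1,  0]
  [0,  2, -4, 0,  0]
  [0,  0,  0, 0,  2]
x^2 - 4*x + 4

The characteristic polynomial is χ_A(x) = (x - 2)^5, so the eigenvalues are known. The minimal polynomial is
  m_A(x) = Π_λ (x − λ)^{k_λ}
where k_λ is the size of the *largest* Jordan block for λ (equivalently, the smallest k with (A − λI)^k v = 0 for every generalised eigenvector v of λ).

  λ = 2: largest Jordan block has size 2, contributing (x − 2)^2

So m_A(x) = (x - 2)^2 = x^2 - 4*x + 4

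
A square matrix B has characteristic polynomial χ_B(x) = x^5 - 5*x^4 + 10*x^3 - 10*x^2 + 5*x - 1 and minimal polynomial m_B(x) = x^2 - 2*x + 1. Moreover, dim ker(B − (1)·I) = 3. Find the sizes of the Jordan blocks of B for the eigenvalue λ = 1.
Block sizes for λ = 1: [2, 2, 1]

Step 1 — from the characteristic polynomial, algebraic multiplicity of λ = 1 is 5. From dim ker(B − (1)·I) = 3, there are exactly 3 Jordan blocks for λ = 1.
Step 2 — from the minimal polynomial, the factor (x − 1)^2 tells us the largest block for λ = 1 has size 2.
Step 3 — with total size 5, 3 blocks, and largest block 2, the block sizes (in nonincreasing order) are [2, 2, 1].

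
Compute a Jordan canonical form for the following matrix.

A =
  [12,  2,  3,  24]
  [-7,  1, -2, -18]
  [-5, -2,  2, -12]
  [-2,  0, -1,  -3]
J_3(3) ⊕ J_1(3)

The characteristic polynomial is
  det(x·I − A) = x^4 - 12*x^3 + 54*x^2 - 108*x + 81 = (x - 3)^4

Eigenvalues and multiplicities (the geometric multiplicity of λ is n − rank(A − λI), which equals the number of Jordan blocks for λ):
  λ = 3: algebraic multiplicity = 4, geometric multiplicity = 2

Determining the block sizes for each eigenvalue:
  λ = 3: with am = 4 and gm = 2, the partition is not yet determined (e.g. several partitions of 4 into 2 parts exist). Let N = A − (3)·I. Computing rank(N^1) = 2, rank(N^2) = 1, rank(N^3) = 0; the number of blocks of size ≥ j is rank(N^{j−1}) − rank(N^j), giving [2, 1, 1]. So we have 1 block(s) of size 3, 1 block(s) of size 1 → block sizes [3, 1]

Assembling the blocks gives a Jordan form
J =
  [3, 1, 0, 0]
  [0, 3, 1, 0]
  [0, 0, 3, 0]
  [0, 0, 0, 3]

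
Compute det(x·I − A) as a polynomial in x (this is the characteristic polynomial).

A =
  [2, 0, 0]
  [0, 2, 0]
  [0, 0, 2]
x^3 - 6*x^2 + 12*x - 8

Expanding det(x·I − A) (e.g. by cofactor expansion or by noting that A is similar to its Jordan form J, which has the same characteristic polynomial as A) gives
  χ_A(x) = x^3 - 6*x^2 + 12*x - 8
which factors as (x - 2)^3. The eigenvalues (with algebraic multiplicities) are λ = 2 with multiplicity 3.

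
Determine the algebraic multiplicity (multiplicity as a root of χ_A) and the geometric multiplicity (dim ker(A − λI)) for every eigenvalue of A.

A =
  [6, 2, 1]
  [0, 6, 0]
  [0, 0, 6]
λ = 6: alg = 3, geom = 2

Step 1 — factor the characteristic polynomial to read off the algebraic multiplicities:
  χ_A(x) = (x - 6)^3

Step 2 — compute geometric multiplicities via the rank-nullity identity g(λ) = n − rank(A − λI):
  rank(A − (6)·I) = 1, so dim ker(A − (6)·I) = n − 1 = 2

Summary:
  λ = 6: algebraic multiplicity = 3, geometric multiplicity = 2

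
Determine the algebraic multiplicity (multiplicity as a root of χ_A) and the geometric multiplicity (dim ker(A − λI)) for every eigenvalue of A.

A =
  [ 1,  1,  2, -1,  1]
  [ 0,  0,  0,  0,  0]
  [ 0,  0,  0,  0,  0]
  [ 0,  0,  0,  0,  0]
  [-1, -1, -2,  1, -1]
λ = 0: alg = 5, geom = 4

Step 1 — factor the characteristic polynomial to read off the algebraic multiplicities:
  χ_A(x) = x^5

Step 2 — compute geometric multiplicities via the rank-nullity identity g(λ) = n − rank(A − λI):
  rank(A − (0)·I) = 1, so dim ker(A − (0)·I) = n − 1 = 4

Summary:
  λ = 0: algebraic multiplicity = 5, geometric multiplicity = 4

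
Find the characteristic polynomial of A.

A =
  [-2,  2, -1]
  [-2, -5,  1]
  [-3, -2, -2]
x^3 + 9*x^2 + 27*x + 27

Expanding det(x·I − A) (e.g. by cofactor expansion or by noting that A is similar to its Jordan form J, which has the same characteristic polynomial as A) gives
  χ_A(x) = x^3 + 9*x^2 + 27*x + 27
which factors as (x + 3)^3. The eigenvalues (with algebraic multiplicities) are λ = -3 with multiplicity 3.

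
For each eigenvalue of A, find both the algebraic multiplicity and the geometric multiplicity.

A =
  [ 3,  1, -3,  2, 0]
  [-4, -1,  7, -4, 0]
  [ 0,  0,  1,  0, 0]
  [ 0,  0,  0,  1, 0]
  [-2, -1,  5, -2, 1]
λ = 1: alg = 5, geom = 3

Step 1 — factor the characteristic polynomial to read off the algebraic multiplicities:
  χ_A(x) = (x - 1)^5

Step 2 — compute geometric multiplicities via the rank-nullity identity g(λ) = n − rank(A − λI):
  rank(A − (1)·I) = 2, so dim ker(A − (1)·I) = n − 2 = 3

Summary:
  λ = 1: algebraic multiplicity = 5, geometric multiplicity = 3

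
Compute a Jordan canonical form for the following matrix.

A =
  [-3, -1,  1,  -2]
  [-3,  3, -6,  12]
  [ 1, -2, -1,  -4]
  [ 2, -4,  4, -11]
J_3(-3) ⊕ J_1(-3)

The characteristic polynomial is
  det(x·I − A) = x^4 + 12*x^3 + 54*x^2 + 108*x + 81 = (x + 3)^4

Eigenvalues and multiplicities (the geometric multiplicity of λ is n − rank(A − λI), which equals the number of Jordan blocks for λ):
  λ = -3: algebraic multiplicity = 4, geometric multiplicity = 2

Determining the block sizes for each eigenvalue:
  λ = -3: with am = 4 and gm = 2, the partition is not yet determined (e.g. several partitions of 4 into 2 parts exist). Let N = A − (-3)·I. Computing rank(N^1) = 2, rank(N^2) = 1, rank(N^3) = 0; the number of blocks of size ≥ j is rank(N^{j−1}) − rank(N^j), giving [2, 1, 1]. So we have 1 block(s) of size 3, 1 block(s) of size 1 → block sizes [3, 1]

Assembling the blocks gives a Jordan form
J =
  [-3,  1,  0,  0]
  [ 0, -3,  1,  0]
  [ 0,  0, -3,  0]
  [ 0,  0,  0, -3]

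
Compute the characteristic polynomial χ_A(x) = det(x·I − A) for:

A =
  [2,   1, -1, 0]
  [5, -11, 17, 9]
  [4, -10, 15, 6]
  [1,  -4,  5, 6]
x^4 - 12*x^3 + 54*x^2 - 108*x + 81

Expanding det(x·I − A) (e.g. by cofactor expansion or by noting that A is similar to its Jordan form J, which has the same characteristic polynomial as A) gives
  χ_A(x) = x^4 - 12*x^3 + 54*x^2 - 108*x + 81
which factors as (x - 3)^4. The eigenvalues (with algebraic multiplicities) are λ = 3 with multiplicity 4.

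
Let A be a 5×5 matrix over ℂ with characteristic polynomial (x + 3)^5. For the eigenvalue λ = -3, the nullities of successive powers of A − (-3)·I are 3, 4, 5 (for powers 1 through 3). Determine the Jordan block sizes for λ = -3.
Block sizes for λ = -3: [3, 1, 1]

From the dimensions of kernels of powers, the number of Jordan blocks of size at least j is d_j − d_{j−1} where d_j = dim ker(N^j) (with d_0 = 0). Computing the differences gives [3, 1, 1].
The number of blocks of size exactly k is (#blocks of size ≥ k) − (#blocks of size ≥ k + 1), so the partition is: 2 block(s) of size 1, 1 block(s) of size 3.
In nonincreasing order the block sizes are [3, 1, 1].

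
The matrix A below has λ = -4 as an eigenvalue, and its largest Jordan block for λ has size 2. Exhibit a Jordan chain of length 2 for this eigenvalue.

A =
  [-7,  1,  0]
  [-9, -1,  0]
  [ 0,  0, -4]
A Jordan chain for λ = -4 of length 2:
v_1 = (-3, -9, 0)ᵀ
v_2 = (1, 0, 0)ᵀ

Let N = A − (-4)·I. We want v_2 with N^2 v_2 = 0 but N^1 v_2 ≠ 0; then v_{j-1} := N · v_j for j = 2, …, 2.

Pick v_2 = (1, 0, 0)ᵀ.
Then v_1 = N · v_2 = (-3, -9, 0)ᵀ.

Sanity check: (A − (-4)·I) v_1 = (0, 0, 0)ᵀ = 0. ✓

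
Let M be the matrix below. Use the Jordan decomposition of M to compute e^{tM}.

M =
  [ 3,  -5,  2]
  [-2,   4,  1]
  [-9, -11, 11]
e^{tM} =
  [t^2*exp(6*t)/2 - 3*t*exp(6*t) + exp(6*t), 3*t^2*exp(6*t)/2 - 5*t*exp(6*t), -t^2*exp(6*t)/2 + 2*t*exp(6*t)]
  [t^2*exp(6*t)/2 - 2*t*exp(6*t), 3*t^2*exp(6*t)/2 - 2*t*exp(6*t) + exp(6*t), -t^2*exp(6*t)/2 + t*exp(6*t)]
  [2*t^2*exp(6*t) - 9*t*exp(6*t), 6*t^2*exp(6*t) - 11*t*exp(6*t), -2*t^2*exp(6*t) + 5*t*exp(6*t) + exp(6*t)]

Strategy: write M = P · J · P⁻¹ where J is a Jordan canonical form, so e^{tM} = P · e^{tJ} · P⁻¹, and e^{tJ} can be computed block-by-block.

M has Jordan form
J =
  [6, 1, 0]
  [0, 6, 1]
  [0, 0, 6]
(up to reordering of blocks).

Per-block formulas:
  For a 3×3 Jordan block J_3(6): exp(t · J_3(6)) = e^(6t)·(I + t·N + (t^2/2)·N^2), where N is the 3×3 nilpotent shift.

After assembling e^{tJ} and conjugating by P, we get:

e^{tM} =
  [t^2*exp(6*t)/2 - 3*t*exp(6*t) + exp(6*t), 3*t^2*exp(6*t)/2 - 5*t*exp(6*t), -t^2*exp(6*t)/2 + 2*t*exp(6*t)]
  [t^2*exp(6*t)/2 - 2*t*exp(6*t), 3*t^2*exp(6*t)/2 - 2*t*exp(6*t) + exp(6*t), -t^2*exp(6*t)/2 + t*exp(6*t)]
  [2*t^2*exp(6*t) - 9*t*exp(6*t), 6*t^2*exp(6*t) - 11*t*exp(6*t), -2*t^2*exp(6*t) + 5*t*exp(6*t) + exp(6*t)]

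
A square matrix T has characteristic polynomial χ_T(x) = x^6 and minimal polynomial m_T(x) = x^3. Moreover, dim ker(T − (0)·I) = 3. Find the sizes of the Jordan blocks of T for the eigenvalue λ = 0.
Block sizes for λ = 0: [3, 2, 1]

Step 1 — from the characteristic polynomial, algebraic multiplicity of λ = 0 is 6. From dim ker(T − (0)·I) = 3, there are exactly 3 Jordan blocks for λ = 0.
Step 2 — from the minimal polynomial, the factor (x − 0)^3 tells us the largest block for λ = 0 has size 3.
Step 3 — with total size 6, 3 blocks, and largest block 3, the block sizes (in nonincreasing order) are [3, 2, 1].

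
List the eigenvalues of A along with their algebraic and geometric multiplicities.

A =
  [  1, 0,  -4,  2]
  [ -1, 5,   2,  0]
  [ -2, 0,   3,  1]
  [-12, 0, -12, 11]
λ = 5: alg = 4, geom = 2

Step 1 — factor the characteristic polynomial to read off the algebraic multiplicities:
  χ_A(x) = (x - 5)^4

Step 2 — compute geometric multiplicities via the rank-nullity identity g(λ) = n − rank(A − λI):
  rank(A − (5)·I) = 2, so dim ker(A − (5)·I) = n − 2 = 2

Summary:
  λ = 5: algebraic multiplicity = 4, geometric multiplicity = 2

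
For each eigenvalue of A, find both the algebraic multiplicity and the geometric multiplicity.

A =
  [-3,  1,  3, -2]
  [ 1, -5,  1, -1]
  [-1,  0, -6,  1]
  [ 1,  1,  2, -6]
λ = -5: alg = 4, geom = 2

Step 1 — factor the characteristic polynomial to read off the algebraic multiplicities:
  χ_A(x) = (x + 5)^4

Step 2 — compute geometric multiplicities via the rank-nullity identity g(λ) = n − rank(A − λI):
  rank(A − (-5)·I) = 2, so dim ker(A − (-5)·I) = n − 2 = 2

Summary:
  λ = -5: algebraic multiplicity = 4, geometric multiplicity = 2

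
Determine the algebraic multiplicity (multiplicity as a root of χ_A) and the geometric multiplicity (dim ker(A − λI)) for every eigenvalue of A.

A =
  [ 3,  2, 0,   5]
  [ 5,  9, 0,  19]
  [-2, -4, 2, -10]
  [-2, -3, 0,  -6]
λ = 2: alg = 4, geom = 2

Step 1 — factor the characteristic polynomial to read off the algebraic multiplicities:
  χ_A(x) = (x - 2)^4

Step 2 — compute geometric multiplicities via the rank-nullity identity g(λ) = n − rank(A − λI):
  rank(A − (2)·I) = 2, so dim ker(A − (2)·I) = n − 2 = 2

Summary:
  λ = 2: algebraic multiplicity = 4, geometric multiplicity = 2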